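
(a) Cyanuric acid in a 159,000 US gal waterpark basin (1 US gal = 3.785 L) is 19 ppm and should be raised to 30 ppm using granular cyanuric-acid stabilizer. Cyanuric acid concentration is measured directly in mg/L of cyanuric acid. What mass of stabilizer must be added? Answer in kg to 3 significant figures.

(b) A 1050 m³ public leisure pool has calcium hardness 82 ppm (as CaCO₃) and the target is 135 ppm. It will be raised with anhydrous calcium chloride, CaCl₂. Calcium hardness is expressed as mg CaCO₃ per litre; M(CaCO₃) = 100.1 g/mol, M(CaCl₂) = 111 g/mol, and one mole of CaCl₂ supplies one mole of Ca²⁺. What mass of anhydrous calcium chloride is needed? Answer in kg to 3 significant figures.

(a) 6.62 kg; (b) 61.7 kg

(a) Volume: 159,000 US gal × 3.785 L/gal = 601,815 L.
(a) CYA to add: (30 − 19) = 11 mg/L × 601,815 L = 6620 g cyanuric acid.

(b) Volume: 1050 m³ = 1,050,000 L.
(b) Hardness to add: (135 − 82) = 53 mg/L as CaCO₃ × 1,050,000 L = 55,650 g as CaCO₃.
(b) Moles of Ca²⁺ (1 mol Ca²⁺ ≡ 1 mol CaCO₃): 55,650 / 100.1 g/mol = 555.9 mol.
(b) Mass of CaCl₂: 555.9 × 111 = 61,710 g.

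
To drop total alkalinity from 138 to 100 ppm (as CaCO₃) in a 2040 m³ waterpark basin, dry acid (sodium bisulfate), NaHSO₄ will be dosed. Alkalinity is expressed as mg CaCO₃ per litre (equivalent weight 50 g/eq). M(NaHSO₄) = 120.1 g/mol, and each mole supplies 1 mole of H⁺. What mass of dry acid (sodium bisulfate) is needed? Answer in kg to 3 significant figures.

186 kg

Volume: 2040 m³ = 2,040,000 L.
Alkalinity to neutralize: (138 − 100) = 38 mg/L as CaCO₃ × 2,040,000 L = 77,520 g as CaCO₃.
Equivalents of H⁺ required: 77,520 ÷ 50 g/eq = 1550 eq = 1550 mol NaHSO₄.
Mass of NaHSO₄: 1550 × 120.1 = 186,200 g.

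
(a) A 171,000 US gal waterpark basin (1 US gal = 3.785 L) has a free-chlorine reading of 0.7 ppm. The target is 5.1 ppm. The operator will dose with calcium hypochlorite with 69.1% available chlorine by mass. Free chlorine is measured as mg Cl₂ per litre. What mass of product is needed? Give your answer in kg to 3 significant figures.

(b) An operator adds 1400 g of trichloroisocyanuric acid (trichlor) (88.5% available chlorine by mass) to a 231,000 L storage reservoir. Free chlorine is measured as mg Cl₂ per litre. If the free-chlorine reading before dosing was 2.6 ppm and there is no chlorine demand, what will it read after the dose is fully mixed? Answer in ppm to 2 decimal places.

(a) 4.12 kg; (b) 7.96 ppm

(a) Volume: 171,000 US gal × 3.785 L/gal = 647,235 L.
(a) Chlorine deficit: 5.1 − 0.7 = 4.4 ppm = 4.4 mg/L as Cl₂.
(a) Cl₂ equivalent needed: 4.4 mg/L × 647,235 L = 2,848,000 mg = 2848 g.
(a) Product at 69.1% available chlorine: 2848 / 0.691 = 4121 g.

(b) Available chlorine delivered: 1400 g × 0.885 = 1239 g as Cl₂.
(b) Concentration rise: 1239 g / 231,000 L = 5.364 mg/L = 5.36 ppm.
(b) Final FC: 2.6 + 5.36 = 7.96 ppm.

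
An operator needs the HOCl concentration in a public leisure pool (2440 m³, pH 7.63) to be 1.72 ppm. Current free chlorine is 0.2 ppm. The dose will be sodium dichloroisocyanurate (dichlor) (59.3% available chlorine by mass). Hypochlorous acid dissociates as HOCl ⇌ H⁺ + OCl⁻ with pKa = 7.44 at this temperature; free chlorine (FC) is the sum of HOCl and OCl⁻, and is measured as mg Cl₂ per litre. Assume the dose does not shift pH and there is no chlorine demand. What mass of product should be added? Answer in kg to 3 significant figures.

Volume: 2440 m³ = 2,440,000 L.
[OCl⁻]/[HOCl] = 10^(pH − pKa) = 10^(7.63 − 7.44) = 1.549; fraction as HOCl = 1/(1 + 1.549) = 0.3923.
Free chlorine required for 1.72 ppm HOCl: 1.72 / 0.3923 = 4.384 ppm.
FC to add: 4.384 − 0.2 = 4.184 mg/L as Cl₂.
Cl₂ equivalent: 4.184 mg/L × 2,440,000 L = 10,210 g.
Product at 59.3% available Cl: 10,210 / 0.593 = 17,220 g.

17.2 kg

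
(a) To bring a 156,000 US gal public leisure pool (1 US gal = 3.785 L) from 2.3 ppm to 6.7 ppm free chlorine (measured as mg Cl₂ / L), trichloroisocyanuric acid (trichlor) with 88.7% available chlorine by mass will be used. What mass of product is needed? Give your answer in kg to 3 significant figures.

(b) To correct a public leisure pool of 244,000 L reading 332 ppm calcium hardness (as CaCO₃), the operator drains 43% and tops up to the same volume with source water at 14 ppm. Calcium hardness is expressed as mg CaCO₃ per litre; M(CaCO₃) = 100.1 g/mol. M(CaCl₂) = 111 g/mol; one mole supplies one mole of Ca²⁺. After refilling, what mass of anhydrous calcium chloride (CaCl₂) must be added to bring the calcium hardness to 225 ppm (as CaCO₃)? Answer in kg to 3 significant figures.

(a) Volume: 156,000 US gal × 3.785 L/gal = 590,460 L.
(a) Chlorine deficit: 6.7 − 2.3 = 4.4 ppm = 4.4 mg/L as Cl₂.
(a) Cl₂ equivalent needed: 4.4 mg/L × 590,460 L = 2,598,000 mg = 2598 g.
(a) Product at 88.7% available chlorine: 2598 / 0.887 = 2929 g.

(b) After draining 43% and refilling: 332 × 0.57 + 14 × 0.43 = 195.26 ppm.
(b) Deficit to target: 225 − 195.26 = 29.74 mg/L.
(b) As CaCO₃: 29.74 mg/L × 244,000 L = 7257 g; ÷ 100.1 = 72.49 mol Ca²⁺.
(b) Mass: 72.49 × 111 = 8047 g.

(a) 2.93 kg; (b) 8.05 kg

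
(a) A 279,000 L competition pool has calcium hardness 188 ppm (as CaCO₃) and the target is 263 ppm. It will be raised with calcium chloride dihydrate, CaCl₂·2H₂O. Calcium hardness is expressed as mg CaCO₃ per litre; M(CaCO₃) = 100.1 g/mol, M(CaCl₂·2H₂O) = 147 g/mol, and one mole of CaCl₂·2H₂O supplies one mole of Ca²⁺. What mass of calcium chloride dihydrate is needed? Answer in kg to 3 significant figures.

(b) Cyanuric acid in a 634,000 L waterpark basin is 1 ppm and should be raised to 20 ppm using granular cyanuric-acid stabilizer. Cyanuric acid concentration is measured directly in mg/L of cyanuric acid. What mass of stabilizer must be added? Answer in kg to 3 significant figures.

(a) 30.7 kg; (b) 12.0 kg

(a) Hardness to add: (263 − 188) = 75 mg/L as CaCO₃ × 279,000 L = 20,920 g as CaCO₃.
(a) Moles of Ca²⁺ (1 mol Ca²⁺ ≡ 1 mol CaCO₃): 20,920 / 100.1 g/mol = 209 mol.
(a) Mass of CaCl₂·2H₂O: 209 × 147 = 30,730 g.

(b) CYA to add: (20 − 1) = 19 mg/L × 634,000 L = 12,050 g cyanuric acid.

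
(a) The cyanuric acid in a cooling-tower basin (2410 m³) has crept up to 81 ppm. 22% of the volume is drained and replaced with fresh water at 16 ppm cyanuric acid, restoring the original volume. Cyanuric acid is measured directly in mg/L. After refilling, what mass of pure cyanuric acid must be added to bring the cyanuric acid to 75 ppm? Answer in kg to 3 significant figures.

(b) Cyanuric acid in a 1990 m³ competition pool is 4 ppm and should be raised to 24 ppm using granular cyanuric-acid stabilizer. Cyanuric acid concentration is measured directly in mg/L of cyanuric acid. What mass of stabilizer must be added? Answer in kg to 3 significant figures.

(a) Volume: 2410 m³ = 2,410,000 L.
(a) After draining 22% and refilling: 81 × 0.78 + 16 × 0.22 = 66.7 ppm.
(a) Deficit to target: 75 − 66.7 = 8.3 mg/L.
(a) Mass: 8.3 mg/L × 2,410,000 L = 20,000 g cyanuric acid.

(b) Volume: 1990 m³ = 1,990,000 L.
(b) CYA to add: (24 − 4) = 20 mg/L × 1,990,000 L = 39,800 g cyanuric acid.

(a) 20.0 kg; (b) 39.8 kg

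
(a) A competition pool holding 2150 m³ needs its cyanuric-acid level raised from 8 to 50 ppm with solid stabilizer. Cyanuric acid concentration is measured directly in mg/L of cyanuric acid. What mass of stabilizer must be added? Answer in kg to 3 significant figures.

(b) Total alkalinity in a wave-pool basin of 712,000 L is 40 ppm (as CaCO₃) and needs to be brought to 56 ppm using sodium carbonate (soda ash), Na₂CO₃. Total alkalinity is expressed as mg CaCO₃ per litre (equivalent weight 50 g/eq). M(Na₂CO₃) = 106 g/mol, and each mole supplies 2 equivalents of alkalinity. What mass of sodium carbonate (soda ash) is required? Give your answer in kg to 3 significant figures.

(a) 90.3 kg; (b) 12.1 kg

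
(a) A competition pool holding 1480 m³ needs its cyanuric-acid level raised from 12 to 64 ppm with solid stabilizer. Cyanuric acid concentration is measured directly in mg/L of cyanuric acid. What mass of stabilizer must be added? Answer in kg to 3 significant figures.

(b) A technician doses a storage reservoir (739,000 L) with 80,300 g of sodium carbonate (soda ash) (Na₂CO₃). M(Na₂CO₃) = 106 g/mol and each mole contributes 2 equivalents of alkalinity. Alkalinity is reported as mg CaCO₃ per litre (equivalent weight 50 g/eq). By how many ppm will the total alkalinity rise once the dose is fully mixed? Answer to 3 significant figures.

(a) Volume: 1480 m³ = 1,480,000 L.
(a) CYA to add: (64 − 12) = 52 mg/L × 1,480,000 L = 76,960 g cyanuric acid.

(b) Moles of Na₂CO₃: 80,300 g ÷ 106 g/mol = 757.5 mol → 1515 eq of alkalinity.
(b) As CaCO₃: 1515 eq × 50 g/eq = 75,750 g.
(b) Rise: 75,750 g / 739,000 L × 1000 = 102.5 mg/L.

(a) 77.0 kg; (b) 103 ppm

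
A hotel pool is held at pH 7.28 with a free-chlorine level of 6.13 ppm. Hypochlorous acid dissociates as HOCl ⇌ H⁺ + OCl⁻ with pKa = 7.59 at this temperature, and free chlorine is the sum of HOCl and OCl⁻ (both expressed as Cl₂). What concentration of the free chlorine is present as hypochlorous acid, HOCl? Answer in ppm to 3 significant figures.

[OCl⁻]/[HOCl] = 10^(pH − pKa) = 10^(7.28 − 7.59) = 10^-0.31 = 0.4898.
Fraction as HOCl = 1 / (1 + 0.4898) = 0.6712.
HOCl = 0.6712 × 6.13 ppm = 4.115 ppm.

4.11 ppm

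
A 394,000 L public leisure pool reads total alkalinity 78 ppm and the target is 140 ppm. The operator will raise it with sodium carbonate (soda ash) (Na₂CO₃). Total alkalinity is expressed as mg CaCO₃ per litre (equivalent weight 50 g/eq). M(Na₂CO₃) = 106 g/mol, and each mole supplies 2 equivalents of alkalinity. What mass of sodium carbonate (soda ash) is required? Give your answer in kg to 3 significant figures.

Alkalinity to add: (140 − 78) = 62 mg/L as CaCO₃ × 394,000 L = 24,430 g as CaCO₃.
Equivalents: 24,430 g ÷ 50 g/eq = 488.6 eq.
Each mole of Na₂CO₃ supplies 2 eq, so 488.6 / 2 = 244.3 mol.
Mass: 244.3 mol × 106 g/mol = 25,890 g.

25.9 kg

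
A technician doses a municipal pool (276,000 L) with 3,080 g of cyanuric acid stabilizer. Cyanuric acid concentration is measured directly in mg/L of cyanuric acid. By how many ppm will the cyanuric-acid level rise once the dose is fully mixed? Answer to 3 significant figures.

11.2 ppm

Rise: 3,080 g / 276,000 L × 1000 = 11.16 mg/L.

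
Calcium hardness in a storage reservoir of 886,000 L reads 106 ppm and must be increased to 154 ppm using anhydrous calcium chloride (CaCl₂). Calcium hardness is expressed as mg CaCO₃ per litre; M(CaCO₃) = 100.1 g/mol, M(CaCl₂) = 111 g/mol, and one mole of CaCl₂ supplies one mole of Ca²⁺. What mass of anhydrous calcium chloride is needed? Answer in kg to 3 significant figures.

Hardness to add: (154 − 106) = 48 mg/L as CaCO₃ × 886,000 L = 42,530 g as CaCO₃.
Moles of Ca²⁺ (1 mol Ca²⁺ ≡ 1 mol CaCO₃): 42,530 / 100.1 g/mol = 424.9 mol.
Mass of CaCl₂: 424.9 × 111 = 47,160 g.

47.2 kg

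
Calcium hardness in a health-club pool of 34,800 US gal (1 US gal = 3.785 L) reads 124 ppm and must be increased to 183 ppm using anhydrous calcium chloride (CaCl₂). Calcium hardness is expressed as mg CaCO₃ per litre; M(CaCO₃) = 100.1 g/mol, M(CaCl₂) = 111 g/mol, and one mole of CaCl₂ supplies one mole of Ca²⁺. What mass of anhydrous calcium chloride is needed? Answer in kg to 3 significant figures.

8.62 kg

Volume: 34,800 US gal × 3.785 L/gal = 131,718 L.
Hardness to add: (183 − 124) = 59 mg/L as CaCO₃ × 131,718 L = 7771 g as CaCO₃.
Moles of Ca²⁺ (1 mol Ca²⁺ ≡ 1 mol CaCO₃): 7771 / 100.1 g/mol = 77.64 mol.
Mass of CaCl₂: 77.64 × 111 = 8618 g.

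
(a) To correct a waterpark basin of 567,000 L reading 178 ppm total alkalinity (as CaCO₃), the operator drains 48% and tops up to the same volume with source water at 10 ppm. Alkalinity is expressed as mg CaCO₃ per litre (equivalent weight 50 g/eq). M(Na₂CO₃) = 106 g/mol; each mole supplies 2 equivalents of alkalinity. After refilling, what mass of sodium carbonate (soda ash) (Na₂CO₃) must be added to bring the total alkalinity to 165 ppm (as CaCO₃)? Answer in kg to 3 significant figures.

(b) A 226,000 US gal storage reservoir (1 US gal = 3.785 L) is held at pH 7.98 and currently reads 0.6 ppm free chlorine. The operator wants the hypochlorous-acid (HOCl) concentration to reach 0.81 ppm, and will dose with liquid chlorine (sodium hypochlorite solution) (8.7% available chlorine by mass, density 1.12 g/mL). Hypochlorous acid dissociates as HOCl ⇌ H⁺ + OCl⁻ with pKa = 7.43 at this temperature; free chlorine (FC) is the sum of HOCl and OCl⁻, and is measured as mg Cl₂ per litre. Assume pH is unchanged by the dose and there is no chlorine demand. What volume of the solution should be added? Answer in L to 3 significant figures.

(a) After draining 48% and refilling: 178 × 0.52 + 10 × 0.48 = 97.36 ppm.
(a) Deficit to target: 165 − 97.36 = 67.64 mg/L.
(a) As CaCO₃: 67.64 mg/L × 567,000 L = 38,350 g; ÷ 50 g/eq ÷ 2 = 383.5 mol Na₂CO₃.
(a) Mass: 383.5 × 106 = 40,650 g.

(b) Volume: 226,000 US gal × 3.785 L/gal = 855,410 L.
(b) [OCl⁻]/[HOCl] = 10^(pH − pKa) = 10^(7.98 − 7.43) = 3.548; fraction as HOCl = 1/(1 + 3.548) = 0.2199.
(b) Free chlorine required for 0.81 ppm HOCl: 0.81 / 0.2199 = 3.684 ppm.
(b) FC to add: 3.684 − 0.6 = 3.084 mg/L as Cl₂.
(b) Cl₂ equivalent: 3.084 mg/L × 855,410 L = 2638 g.
(b) Product at 8.7% available Cl: 2638 / 0.087 = 30,320 g.
(b) Volume: 30,320 g ÷ 1.12 g/mL = 27,070 mL.

(a) 40.7 kg; (b) 27.1 L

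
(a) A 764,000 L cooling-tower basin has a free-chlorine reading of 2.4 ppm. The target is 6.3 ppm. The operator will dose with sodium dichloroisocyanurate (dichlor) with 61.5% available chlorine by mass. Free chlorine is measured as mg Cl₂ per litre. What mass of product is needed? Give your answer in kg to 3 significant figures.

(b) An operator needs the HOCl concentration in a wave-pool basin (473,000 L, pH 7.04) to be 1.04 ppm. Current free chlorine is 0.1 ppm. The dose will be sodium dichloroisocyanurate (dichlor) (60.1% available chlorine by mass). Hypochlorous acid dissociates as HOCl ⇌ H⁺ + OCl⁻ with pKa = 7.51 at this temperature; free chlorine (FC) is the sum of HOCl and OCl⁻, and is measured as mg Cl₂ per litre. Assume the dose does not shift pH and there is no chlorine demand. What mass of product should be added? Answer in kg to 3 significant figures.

(a) 4.84 kg; (b) 1.02 kg

(a) Chlorine deficit: 6.3 − 2.4 = 3.9 ppm = 3.9 mg/L as Cl₂.
(a) Cl₂ equivalent needed: 3.9 mg/L × 764,000 L = 2,980,000 mg = 2980 g.
(a) Product at 61.5% available chlorine: 2980 / 0.615 = 4845 g.

(b) [OCl⁻]/[HOCl] = 10^(pH − pKa) = 10^(7.04 − 7.51) = 0.3388; fraction as HOCl = 1/(1 + 0.3388) = 0.7469.
(b) Free chlorine required for 1.04 ppm HOCl: 1.04 / 0.7469 = 1.392 ppm.
(b) FC to add: 1.392 − 0.1 = 1.292 mg/L as Cl₂.
(b) Cl₂ equivalent: 1.292 mg/L × 473,000 L = 611.3 g.
(b) Product at 60.1% available Cl: 611.3 / 0.601 = 1017 g.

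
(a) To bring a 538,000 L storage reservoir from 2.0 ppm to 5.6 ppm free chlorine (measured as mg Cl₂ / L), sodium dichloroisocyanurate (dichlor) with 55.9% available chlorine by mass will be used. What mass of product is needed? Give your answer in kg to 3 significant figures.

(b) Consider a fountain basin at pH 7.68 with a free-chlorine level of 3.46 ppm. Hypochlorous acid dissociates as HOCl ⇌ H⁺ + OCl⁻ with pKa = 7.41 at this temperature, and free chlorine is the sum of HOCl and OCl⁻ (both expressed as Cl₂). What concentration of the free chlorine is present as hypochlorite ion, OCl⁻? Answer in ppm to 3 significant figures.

(a) Chlorine deficit: 5.6 − 2.0 = 3.6 ppm = 3.6 mg/L as Cl₂.
(a) Cl₂ equivalent needed: 3.6 mg/L × 538,000 L = 1,937,000 mg = 1937 g.
(a) Product at 55.9% available chlorine: 1937 / 0.559 = 3465 g.

(b) [OCl⁻]/[HOCl] = 10^(pH − pKa) = 10^(7.68 − 7.41) = 10^0.27 = 1.862.
(b) Fraction as HOCl = 1 / (1 + 1.862) = 0.3494.
(b) OCl⁻ = (1 − 0.3494) × 3.46 ppm = 2.251 ppm.

(a) 3.46 kg; (b) 2.25 ppm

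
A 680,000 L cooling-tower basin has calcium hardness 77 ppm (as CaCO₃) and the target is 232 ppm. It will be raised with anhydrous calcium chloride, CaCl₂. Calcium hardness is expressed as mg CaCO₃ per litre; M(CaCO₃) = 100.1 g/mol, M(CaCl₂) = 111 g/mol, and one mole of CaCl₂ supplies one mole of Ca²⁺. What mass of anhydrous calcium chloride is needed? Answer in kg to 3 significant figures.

117 kg

Hardness to add: (232 − 77) = 155 mg/L as CaCO₃ × 680,000 L = 105,400 g as CaCO₃.
Moles of Ca²⁺ (1 mol Ca²⁺ ≡ 1 mol CaCO₃): 105,400 / 100.1 g/mol = 1053 mol.
Mass of CaCl₂: 1053 × 111 = 116,900 g.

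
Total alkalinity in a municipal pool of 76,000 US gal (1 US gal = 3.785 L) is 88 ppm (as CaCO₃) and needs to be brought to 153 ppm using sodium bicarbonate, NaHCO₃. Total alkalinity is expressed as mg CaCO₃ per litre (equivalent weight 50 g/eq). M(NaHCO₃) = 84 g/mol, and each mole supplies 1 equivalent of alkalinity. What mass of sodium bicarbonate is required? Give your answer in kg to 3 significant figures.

31.4 kg

Volume: 76,000 US gal × 3.785 L/gal = 287,660 L.
Alkalinity to add: (153 − 88) = 65 mg/L as CaCO₃ × 287,660 L = 18,700 g as CaCO₃.
Equivalents: 18,700 g ÷ 50 g/eq = 374 eq.
NaHCO₃ supplies 1 eq per mole → 374 mol.
Mass: 374 mol × 84 g/mol = 31,410 g.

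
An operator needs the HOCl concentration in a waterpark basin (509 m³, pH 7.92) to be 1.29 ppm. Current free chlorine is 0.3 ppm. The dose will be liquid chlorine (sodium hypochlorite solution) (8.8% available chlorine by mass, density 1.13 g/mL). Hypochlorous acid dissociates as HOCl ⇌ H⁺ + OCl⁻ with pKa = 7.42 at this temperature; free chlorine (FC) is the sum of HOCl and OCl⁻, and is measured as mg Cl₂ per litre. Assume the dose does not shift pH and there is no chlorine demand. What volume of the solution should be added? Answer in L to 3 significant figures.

Volume: 509 m³ = 509,000 L.
[OCl⁻]/[HOCl] = 10^(pH − pKa) = 10^(7.92 − 7.42) = 3.162; fraction as HOCl = 1/(1 + 3.162) = 0.2403.
Free chlorine required for 1.29 ppm HOCl: 1.29 / 0.2403 = 5.369 ppm.
FC to add: 5.369 − 0.3 = 5.069 mg/L as Cl₂.
Cl₂ equivalent: 5.069 mg/L × 509,000 L = 2580 g.
Product at 8.8% available Cl: 2580 / 0.088 = 29,320 g.
Volume: 29,320 g ÷ 1.13 g/mL = 25,950 mL.

25.9 L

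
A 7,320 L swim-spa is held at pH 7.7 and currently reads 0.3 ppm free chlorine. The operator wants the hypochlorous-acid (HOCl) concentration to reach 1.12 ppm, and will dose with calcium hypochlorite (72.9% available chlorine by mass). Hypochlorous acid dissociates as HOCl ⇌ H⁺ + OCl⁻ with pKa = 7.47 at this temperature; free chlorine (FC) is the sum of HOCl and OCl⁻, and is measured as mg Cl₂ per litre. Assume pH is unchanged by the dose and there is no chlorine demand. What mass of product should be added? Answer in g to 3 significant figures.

27.3 g

[OCl⁻]/[HOCl] = 10^(pH − pKa) = 10^(7.7 − 7.47) = 1.698; fraction as HOCl = 1/(1 + 1.698) = 0.3706.
Free chlorine required for 1.12 ppm HOCl: 1.12 / 0.3706 = 3.022 ppm.
FC to add: 3.022 − 0.3 = 2.722 mg/L as Cl₂.
Cl₂ equivalent: 2.722 mg/L × 7,320 L = 19.93 g.
Product at 72.9% available Cl: 19.93 / 0.729 = 27.33 g.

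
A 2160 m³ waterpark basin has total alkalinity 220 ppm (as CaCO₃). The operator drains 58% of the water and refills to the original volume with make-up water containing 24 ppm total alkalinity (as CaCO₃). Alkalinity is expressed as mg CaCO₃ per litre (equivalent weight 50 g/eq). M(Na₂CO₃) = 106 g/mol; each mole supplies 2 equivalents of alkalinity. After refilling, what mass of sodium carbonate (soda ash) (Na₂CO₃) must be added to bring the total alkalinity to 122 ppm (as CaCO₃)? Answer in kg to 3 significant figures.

35.9 kg

Volume: 2160 m³ = 2,160,000 L.
After draining 58% and refilling: 220 × 0.42 + 24 × 0.58 = 106.32 ppm.
Deficit to target: 122 − 106.32 = 15.68 mg/L.
As CaCO₃: 15.68 mg/L × 2,160,000 L = 33,870 g; ÷ 50 g/eq ÷ 2 = 338.7 mol Na₂CO₃.
Mass: 338.7 × 106 = 35,900 g.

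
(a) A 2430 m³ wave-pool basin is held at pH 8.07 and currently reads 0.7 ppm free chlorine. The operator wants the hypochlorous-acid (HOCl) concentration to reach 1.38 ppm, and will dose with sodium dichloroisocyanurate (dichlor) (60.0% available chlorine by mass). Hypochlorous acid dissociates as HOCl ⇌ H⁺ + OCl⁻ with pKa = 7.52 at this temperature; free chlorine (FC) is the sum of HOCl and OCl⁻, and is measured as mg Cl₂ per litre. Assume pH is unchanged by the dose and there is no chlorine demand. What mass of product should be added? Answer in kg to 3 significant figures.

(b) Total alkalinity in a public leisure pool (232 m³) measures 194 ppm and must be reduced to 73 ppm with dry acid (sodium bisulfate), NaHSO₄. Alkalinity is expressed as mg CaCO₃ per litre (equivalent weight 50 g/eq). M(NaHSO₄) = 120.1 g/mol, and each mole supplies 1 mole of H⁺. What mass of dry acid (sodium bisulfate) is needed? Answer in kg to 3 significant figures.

(a) 22.6 kg; (b) 67.4 kg

(a) Volume: 2430 m³ = 2,430,000 L.
(a) [OCl⁻]/[HOCl] = 10^(pH − pKa) = 10^(8.07 − 7.52) = 3.548; fraction as HOCl = 1/(1 + 3.548) = 0.2199.
(a) Free chlorine required for 1.38 ppm HOCl: 1.38 / 0.2199 = 6.276 ppm.
(a) FC to add: 6.276 − 0.7 = 5.576 mg/L as Cl₂.
(a) Cl₂ equivalent: 5.576 mg/L × 2,430,000 L = 13,550 g.
(a) Product at 60.0% available Cl: 13,550 / 0.6 = 22,580 g.

(b) Volume: 232 m³ = 232,000 L.
(b) Alkalinity to neutralize: (194 − 73) = 121 mg/L as CaCO₃ × 232,000 L = 28,070 g as CaCO₃.
(b) Equivalents of H⁺ required: 28,070 ÷ 50 g/eq = 561.4 eq = 561.4 mol NaHSO₄.
(b) Mass of NaHSO₄: 561.4 × 120.1 = 67,430 g.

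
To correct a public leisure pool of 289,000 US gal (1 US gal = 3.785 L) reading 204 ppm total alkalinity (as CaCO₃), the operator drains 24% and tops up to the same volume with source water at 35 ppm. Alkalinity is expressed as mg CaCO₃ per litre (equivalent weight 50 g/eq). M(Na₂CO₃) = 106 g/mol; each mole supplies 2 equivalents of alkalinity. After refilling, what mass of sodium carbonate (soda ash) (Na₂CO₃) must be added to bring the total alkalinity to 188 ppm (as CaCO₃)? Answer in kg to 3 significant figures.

Volume: 289,000 US gal × 3.785 L/gal = 1,093,865 L.
After draining 24% and refilling: 204 × 0.76 + 35 × 0.24 = 163.44 ppm.
Deficit to target: 188 − 163.44 = 24.56 mg/L.
As CaCO₃: 24.56 mg/L × 1,093,865 L = 26,870 g; ÷ 50 g/eq ÷ 2 = 268.7 mol Na₂CO₃.
Mass: 268.7 × 106 = 28,480 g.

28.5 kg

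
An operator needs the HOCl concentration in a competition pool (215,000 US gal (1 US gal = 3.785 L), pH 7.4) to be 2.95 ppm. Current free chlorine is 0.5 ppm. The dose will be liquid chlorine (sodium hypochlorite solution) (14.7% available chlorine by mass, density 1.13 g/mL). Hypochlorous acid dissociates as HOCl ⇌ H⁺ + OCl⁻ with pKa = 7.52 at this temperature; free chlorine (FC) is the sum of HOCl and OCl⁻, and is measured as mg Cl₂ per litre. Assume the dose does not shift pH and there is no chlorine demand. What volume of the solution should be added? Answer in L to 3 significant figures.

23.0 L

Volume: 215,000 US gal × 3.785 L/gal = 813,775 L.
[OCl⁻]/[HOCl] = 10^(pH − pKa) = 10^(7.4 − 7.52) = 0.7586; fraction as HOCl = 1/(1 + 0.7586) = 0.5686.
Free chlorine required for 2.95 ppm HOCl: 2.95 / 0.5686 = 5.188 ppm.
FC to add: 5.188 − 0.5 = 4.688 mg/L as Cl₂.
Cl₂ equivalent: 4.688 mg/L × 813,775 L = 3815 g.
Product at 14.7% available Cl: 3815 / 0.147 = 25,950 g.
Volume: 25,950 g ÷ 1.13 g/mL = 22,970 mL.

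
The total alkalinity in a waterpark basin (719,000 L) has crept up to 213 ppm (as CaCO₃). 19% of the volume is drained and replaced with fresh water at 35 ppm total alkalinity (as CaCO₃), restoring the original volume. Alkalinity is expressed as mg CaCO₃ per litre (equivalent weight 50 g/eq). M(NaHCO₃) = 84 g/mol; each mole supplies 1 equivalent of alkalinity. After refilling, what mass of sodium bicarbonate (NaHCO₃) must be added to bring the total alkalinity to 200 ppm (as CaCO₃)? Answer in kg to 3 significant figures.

25.1 kg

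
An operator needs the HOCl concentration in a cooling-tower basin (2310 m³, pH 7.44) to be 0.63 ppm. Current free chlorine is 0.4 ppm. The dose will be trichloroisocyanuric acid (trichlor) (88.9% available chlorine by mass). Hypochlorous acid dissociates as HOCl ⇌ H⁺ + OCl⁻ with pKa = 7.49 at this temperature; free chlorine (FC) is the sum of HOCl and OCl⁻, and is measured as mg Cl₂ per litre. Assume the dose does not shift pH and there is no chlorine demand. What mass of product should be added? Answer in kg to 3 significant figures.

Volume: 2310 m³ = 2,310,000 L.
[OCl⁻]/[HOCl] = 10^(pH − pKa) = 10^(7.44 − 7.49) = 0.8913; fraction as HOCl = 1/(1 + 0.8913) = 0.5288.
Free chlorine required for 0.63 ppm HOCl: 0.63 / 0.5288 = 1.191 ppm.
FC to add: 1.191 − 0.4 = 0.7915 mg/L as Cl₂.
Cl₂ equivalent: 0.7915 mg/L × 2,310,000 L = 1828 g.
Product at 88.9% available Cl: 1828 / 0.889 = 2057 g.

2.06 kg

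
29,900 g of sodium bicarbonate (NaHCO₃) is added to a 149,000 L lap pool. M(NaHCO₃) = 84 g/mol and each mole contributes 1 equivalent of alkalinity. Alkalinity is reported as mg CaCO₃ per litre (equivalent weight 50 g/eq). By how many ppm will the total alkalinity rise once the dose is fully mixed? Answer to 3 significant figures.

119 ppm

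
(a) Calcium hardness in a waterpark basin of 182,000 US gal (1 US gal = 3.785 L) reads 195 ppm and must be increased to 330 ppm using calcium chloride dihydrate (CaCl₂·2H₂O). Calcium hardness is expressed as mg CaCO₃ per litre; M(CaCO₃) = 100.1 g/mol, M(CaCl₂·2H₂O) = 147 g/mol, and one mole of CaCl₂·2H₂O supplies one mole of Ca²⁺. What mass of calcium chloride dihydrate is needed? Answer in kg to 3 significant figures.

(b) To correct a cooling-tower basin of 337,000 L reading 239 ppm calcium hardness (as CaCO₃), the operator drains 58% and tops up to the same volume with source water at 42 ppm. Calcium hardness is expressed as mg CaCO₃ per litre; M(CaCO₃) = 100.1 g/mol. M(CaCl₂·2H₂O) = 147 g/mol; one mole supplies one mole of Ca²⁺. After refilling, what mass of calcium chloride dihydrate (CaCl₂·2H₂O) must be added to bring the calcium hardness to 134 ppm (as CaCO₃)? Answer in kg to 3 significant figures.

(a) 137 kg; (b) 4.58 kg

(a) Volume: 182,000 US gal × 3.785 L/gal = 688,870 L.
(a) Hardness to add: (330 − 195) = 135 mg/L as CaCO₃ × 688,870 L = 93,000 g as CaCO₃.
(a) Moles of Ca²⁺ (1 mol Ca²⁺ ≡ 1 mol CaCO₃): 93,000 / 100.1 g/mol = 929 mol.
(a) Mass of CaCl₂·2H₂O: 929 × 147 = 136,600 g.

(b) After draining 58% and refilling: 239 × 0.42 + 42 × 0.58 = 124.74 ppm.
(b) Deficit to target: 134 − 124.74 = 9.26 mg/L.
(b) As CaCO₃: 9.26 mg/L × 337,000 L = 3121 g; ÷ 100.1 = 31.18 mol Ca²⁺.
(b) Mass: 31.18 × 147 = 4583 g.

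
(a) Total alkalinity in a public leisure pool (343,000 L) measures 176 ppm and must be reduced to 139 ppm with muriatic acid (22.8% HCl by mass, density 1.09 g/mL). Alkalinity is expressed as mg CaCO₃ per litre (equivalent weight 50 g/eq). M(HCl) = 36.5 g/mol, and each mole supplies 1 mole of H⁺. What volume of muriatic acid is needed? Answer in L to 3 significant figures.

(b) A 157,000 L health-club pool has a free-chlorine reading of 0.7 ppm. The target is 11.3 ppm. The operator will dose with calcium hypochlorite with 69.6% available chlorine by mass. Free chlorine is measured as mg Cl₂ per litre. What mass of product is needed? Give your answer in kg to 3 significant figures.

(a) Alkalinity to neutralize: (176 − 139) = 37 mg/L as CaCO₃ × 343,000 L = 12,690 g as CaCO₃.
(a) Equivalents of H⁺ required: 12,690 ÷ 50 g/eq = 253.8 eq = 253.8 mol HCl.
(a) Mass of HCl: 253.8 × 36.5 = 9264 g.
(a) Mass of 22.8% solution: 9264 / 0.228 = 40,630 g.
(a) Volume: 40,630 g ÷ 1.09 g/mL = 37,280 mL.

(b) Chlorine deficit: 11.3 − 0.7 = 10.6 ppm = 10.6 mg/L as Cl₂.
(b) Cl₂ equivalent needed: 10.6 mg/L × 157,000 L = 1,664,000 mg = 1664 g.
(b) Product at 69.6% available chlorine: 1664 / 0.696 = 2391 g.

(a) 37.3 L; (b) 2.39 kg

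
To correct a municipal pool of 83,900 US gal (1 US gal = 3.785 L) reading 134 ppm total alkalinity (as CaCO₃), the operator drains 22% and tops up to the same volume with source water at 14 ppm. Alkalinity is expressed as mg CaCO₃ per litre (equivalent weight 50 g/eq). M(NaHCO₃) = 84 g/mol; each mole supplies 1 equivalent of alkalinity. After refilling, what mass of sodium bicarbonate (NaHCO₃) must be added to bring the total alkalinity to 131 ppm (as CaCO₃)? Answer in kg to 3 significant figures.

Volume: 83,900 US gal × 3.785 L/gal = 317,562 L.
After draining 22% and refilling: 134 × 0.78 + 14 × 0.22 = 107.6 ppm.
Deficit to target: 131 − 107.6 = 23.4 mg/L.
As CaCO₃: 23.4 mg/L × 317,562 L = 7431 g; ÷ 50 g/eq ÷ 1 = 148.6 mol NaHCO₃.
Mass: 148.6 × 84 = 12,480 g.

12.5 kg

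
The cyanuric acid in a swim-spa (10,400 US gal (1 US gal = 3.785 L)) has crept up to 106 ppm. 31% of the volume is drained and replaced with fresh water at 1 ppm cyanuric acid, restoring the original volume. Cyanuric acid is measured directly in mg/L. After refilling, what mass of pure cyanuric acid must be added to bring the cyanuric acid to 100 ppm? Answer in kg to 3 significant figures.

Volume: 10,400 US gal × 3.785 L/gal = 39,364 L.
After draining 31% and refilling: 106 × 0.69 + 1 × 0.31 = 73.45 ppm.
Deficit to target: 100 − 73.45 = 26.55 mg/L.
Mass: 26.55 mg/L × 39,364 L = 1045 g cyanuric acid.

1.05 kg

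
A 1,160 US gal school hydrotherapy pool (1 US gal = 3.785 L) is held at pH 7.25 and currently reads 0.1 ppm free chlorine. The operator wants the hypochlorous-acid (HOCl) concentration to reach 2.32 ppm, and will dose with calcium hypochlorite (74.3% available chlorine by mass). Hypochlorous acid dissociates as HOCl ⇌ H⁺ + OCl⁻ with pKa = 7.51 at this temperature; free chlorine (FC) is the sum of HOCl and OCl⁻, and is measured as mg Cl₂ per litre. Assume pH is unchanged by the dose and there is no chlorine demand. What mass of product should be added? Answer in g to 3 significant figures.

Volume: 1,160 US gal × 3.785 L/gal = 4,391 L.
[OCl⁻]/[HOCl] = 10^(pH − pKa) = 10^(7.25 − 7.51) = 0.5495; fraction as HOCl = 1/(1 + 0.5495) = 0.6454.
Free chlorine required for 2.32 ppm HOCl: 2.32 / 0.6454 = 3.595 ppm.
FC to add: 3.595 − 0.1 = 3.495 mg/L as Cl₂.
Cl₂ equivalent: 3.495 mg/L × 4,391 L = 15.34 g.
Product at 74.3% available Cl: 15.34 / 0.743 = 20.65 g.

20.7 g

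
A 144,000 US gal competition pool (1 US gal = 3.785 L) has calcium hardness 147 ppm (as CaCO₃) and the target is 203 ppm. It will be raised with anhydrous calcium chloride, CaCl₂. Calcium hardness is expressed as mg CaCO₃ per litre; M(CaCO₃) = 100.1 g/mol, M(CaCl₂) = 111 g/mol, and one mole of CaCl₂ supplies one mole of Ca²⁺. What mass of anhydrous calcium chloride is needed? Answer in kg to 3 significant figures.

Volume: 144,000 US gal × 3.785 L/gal = 545,040 L.
Hardness to add: (203 − 147) = 56 mg/L as CaCO₃ × 545,040 L = 30,520 g as CaCO₃.
Moles of Ca²⁺ (1 mol Ca²⁺ ≡ 1 mol CaCO₃): 30,520 / 100.1 g/mol = 304.9 mol.
Mass of CaCl₂: 304.9 × 111 = 33,850 g.

33.8 kg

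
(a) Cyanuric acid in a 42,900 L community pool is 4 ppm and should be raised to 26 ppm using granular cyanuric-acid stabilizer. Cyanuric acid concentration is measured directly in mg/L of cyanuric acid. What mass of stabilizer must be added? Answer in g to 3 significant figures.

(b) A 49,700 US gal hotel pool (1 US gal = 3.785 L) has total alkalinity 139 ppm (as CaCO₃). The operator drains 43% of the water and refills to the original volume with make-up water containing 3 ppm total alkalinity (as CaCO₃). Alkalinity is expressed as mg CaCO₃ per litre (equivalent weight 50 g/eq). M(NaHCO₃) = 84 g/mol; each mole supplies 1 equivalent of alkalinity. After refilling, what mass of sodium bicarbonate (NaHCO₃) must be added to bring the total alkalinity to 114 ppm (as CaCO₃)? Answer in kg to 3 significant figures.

(a) 944 g; (b) 10.6 kg

(a) CYA to add: (26 − 4) = 22 mg/L × 42,900 L = 943.8 g cyanuric acid.

(b) Volume: 49,700 US gal × 3.785 L/gal = 188,114 L.
(b) After draining 43% and refilling: 139 × 0.57 + 3 × 0.43 = 80.52 ppm.
(b) Deficit to target: 114 − 80.52 = 33.48 mg/L.
(b) As CaCO₃: 33.48 mg/L × 188,114 L = 6298 g; ÷ 50 g/eq ÷ 1 = 126 mol NaHCO₃.
(b) Mass: 126 × 84 = 10,580 g.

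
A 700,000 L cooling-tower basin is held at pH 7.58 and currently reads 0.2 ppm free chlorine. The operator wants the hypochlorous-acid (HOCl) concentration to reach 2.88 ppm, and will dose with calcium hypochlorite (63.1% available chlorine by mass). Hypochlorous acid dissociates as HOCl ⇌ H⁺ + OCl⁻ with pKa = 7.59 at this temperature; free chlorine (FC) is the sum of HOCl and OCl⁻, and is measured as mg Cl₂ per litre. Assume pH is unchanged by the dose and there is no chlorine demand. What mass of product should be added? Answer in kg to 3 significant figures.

6.10 kg

[OCl⁻]/[HOCl] = 10^(pH − pKa) = 10^(7.58 − 7.59) = 0.9772; fraction as HOCl = 1/(1 + 0.9772) = 0.5058.
Free chlorine required for 2.88 ppm HOCl: 2.88 / 0.5058 = 5.694 ppm.
FC to add: 5.694 − 0.2 = 5.494 mg/L as Cl₂.
Cl₂ equivalent: 5.494 mg/L × 700,000 L = 3846 g.
Product at 63.1% available Cl: 3846 / 0.631 = 6095 g.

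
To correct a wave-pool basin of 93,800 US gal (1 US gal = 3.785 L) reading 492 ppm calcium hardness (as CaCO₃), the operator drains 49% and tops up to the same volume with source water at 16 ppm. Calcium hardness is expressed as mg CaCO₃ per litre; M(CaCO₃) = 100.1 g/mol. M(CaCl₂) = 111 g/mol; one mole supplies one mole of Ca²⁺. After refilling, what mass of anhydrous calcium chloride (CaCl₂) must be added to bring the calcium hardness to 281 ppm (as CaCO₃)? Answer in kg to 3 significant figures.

Volume: 93,800 US gal × 3.785 L/gal = 355,033 L.
After draining 49% and refilling: 492 × 0.51 + 16 × 0.49 = 258.76 ppm.
Deficit to target: 281 − 258.76 = 22.24 mg/L.
As CaCO₃: 22.24 mg/L × 355,033 L = 7896 g; ÷ 100.1 = 78.88 mol Ca²⁺.
Mass: 78.88 × 111 = 8756 g.

8.76 kg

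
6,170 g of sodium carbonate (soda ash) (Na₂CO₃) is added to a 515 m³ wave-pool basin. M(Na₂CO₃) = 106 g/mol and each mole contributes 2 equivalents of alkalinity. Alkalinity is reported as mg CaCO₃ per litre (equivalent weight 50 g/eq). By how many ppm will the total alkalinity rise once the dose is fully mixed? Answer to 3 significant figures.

Volume: 515 m³ = 515,000 L.
Moles of Na₂CO₃: 6,170 g ÷ 106 g/mol = 58.21 mol → 116.4 eq of alkalinity.
As CaCO₃: 116.4 eq × 50 g/eq = 5821 g.
Rise: 5821 g / 515,000 L × 1000 = 11.3 mg/L.

11.3 ppm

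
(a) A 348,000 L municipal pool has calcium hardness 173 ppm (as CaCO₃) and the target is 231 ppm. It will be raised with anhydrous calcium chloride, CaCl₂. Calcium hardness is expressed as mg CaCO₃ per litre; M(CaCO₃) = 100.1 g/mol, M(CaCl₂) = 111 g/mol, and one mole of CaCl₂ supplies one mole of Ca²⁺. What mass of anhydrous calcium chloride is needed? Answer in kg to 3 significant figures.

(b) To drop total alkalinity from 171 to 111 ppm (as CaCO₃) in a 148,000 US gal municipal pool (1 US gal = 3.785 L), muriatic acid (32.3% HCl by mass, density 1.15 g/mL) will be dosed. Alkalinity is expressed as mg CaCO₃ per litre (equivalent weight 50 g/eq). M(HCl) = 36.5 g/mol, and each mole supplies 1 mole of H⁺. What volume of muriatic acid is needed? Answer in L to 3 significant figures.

(a) 22.4 kg; (b) 66.1 L

(a) Hardness to add: (231 − 173) = 58 mg/L as CaCO₃ × 348,000 L = 20,180 g as CaCO₃.
(a) Moles of Ca²⁺ (1 mol Ca²⁺ ≡ 1 mol CaCO₃): 20,180 / 100.1 g/mol = 201.6 mol.
(a) Mass of CaCl₂: 201.6 × 111 = 22,380 g.

(b) Volume: 148,000 US gal × 3.785 L/gal = 560,180 L.
(b) Alkalinity to neutralize: (171 − 111) = 60 mg/L as CaCO₃ × 560,180 L = 33,610 g as CaCO₃.
(b) Equivalents of H⁺ required: 33,610 ÷ 50 g/eq = 672.2 eq = 672.2 mol HCl.
(b) Mass of HCl: 672.2 × 36.5 = 24,540 g.
(b) Mass of 32.3% solution: 24,540 / 0.323 = 75,960 g.
(b) Volume: 75,960 g ÷ 1.15 g/mL = 66,050 mL.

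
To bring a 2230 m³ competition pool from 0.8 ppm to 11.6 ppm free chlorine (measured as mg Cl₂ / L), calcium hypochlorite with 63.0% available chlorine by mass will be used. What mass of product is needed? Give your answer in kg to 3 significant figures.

Volume: 2230 m³ = 2,230,000 L.
Chlorine deficit: 11.6 − 0.8 = 10.8 ppm = 10.8 mg/L as Cl₂.
Cl₂ equivalent needed: 10.8 mg/L × 2,230,000 L = 24,080,000 mg = 24,080 g.
Product at 63.0% available chlorine: 24,080 / 0.63 = 38,230 g.

38.2 kg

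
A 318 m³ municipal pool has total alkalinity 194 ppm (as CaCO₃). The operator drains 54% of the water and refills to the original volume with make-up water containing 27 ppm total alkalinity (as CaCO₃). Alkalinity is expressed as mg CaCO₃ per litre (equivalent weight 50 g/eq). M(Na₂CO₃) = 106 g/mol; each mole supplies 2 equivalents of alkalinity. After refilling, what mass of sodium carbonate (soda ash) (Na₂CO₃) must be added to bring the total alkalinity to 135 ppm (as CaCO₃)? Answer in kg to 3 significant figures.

10.5 kg

Volume: 318 m³ = 318,000 L.
After draining 54% and refilling: 194 × 0.46 + 27 × 0.54 = 103.82 ppm.
Deficit to target: 135 − 103.82 = 31.18 mg/L.
As CaCO₃: 31.18 mg/L × 318,000 L = 9915 g; ÷ 50 g/eq ÷ 2 = 99.15 mol Na₂CO₃.
Mass: 99.15 × 106 = 10,510 g.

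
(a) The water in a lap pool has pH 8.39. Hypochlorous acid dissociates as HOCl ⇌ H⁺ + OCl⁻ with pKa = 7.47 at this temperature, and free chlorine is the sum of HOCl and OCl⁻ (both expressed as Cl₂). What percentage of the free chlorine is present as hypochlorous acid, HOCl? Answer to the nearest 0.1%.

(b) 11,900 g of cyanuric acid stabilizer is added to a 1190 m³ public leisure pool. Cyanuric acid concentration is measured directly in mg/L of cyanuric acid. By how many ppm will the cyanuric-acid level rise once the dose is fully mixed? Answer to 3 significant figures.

(a) [OCl⁻]/[HOCl] = 10^(pH − pKa) = 10^(8.39 − 7.47) = 10^0.92 = 8.318.
(a) Fraction as HOCl = 1 / (1 + 8.318) = 0.1073.

(b) Volume: 1190 m³ = 1,190,000 L.
(b) Rise: 11,900 g / 1,190,000 L × 1000 = 10 mg/L.

(a) 10.7%; (b) 10.0 ppm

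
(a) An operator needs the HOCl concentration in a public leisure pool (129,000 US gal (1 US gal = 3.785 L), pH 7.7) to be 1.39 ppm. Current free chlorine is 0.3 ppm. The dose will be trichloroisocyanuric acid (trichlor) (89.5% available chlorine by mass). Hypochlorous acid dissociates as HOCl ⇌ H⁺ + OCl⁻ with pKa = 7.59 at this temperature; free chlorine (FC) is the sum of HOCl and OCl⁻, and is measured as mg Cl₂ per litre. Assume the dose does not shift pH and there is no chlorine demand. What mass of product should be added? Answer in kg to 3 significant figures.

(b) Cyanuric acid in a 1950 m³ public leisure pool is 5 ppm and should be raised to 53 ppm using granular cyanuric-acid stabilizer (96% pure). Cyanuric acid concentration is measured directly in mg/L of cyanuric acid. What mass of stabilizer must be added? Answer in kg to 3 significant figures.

(a) Volume: 129,000 US gal × 3.785 L/gal = 488,265 L.
(a) [OCl⁻]/[HOCl] = 10^(pH − pKa) = 10^(7.7 − 7.59) = 1.288; fraction as HOCl = 1/(1 + 1.288) = 0.437.
(a) Free chlorine required for 1.39 ppm HOCl: 1.39 / 0.437 = 3.181 ppm.
(a) FC to add: 3.181 − 0.3 = 2.881 mg/L as Cl₂.
(a) Cl₂ equivalent: 2.881 mg/L × 488,265 L = 1407 g.
(a) Product at 89.5% available Cl: 1407 / 0.895 = 1572 g.

(b) Volume: 1950 m³ = 1,950,000 L.
(b) CYA to add: (53 − 5) = 48 mg/L × 1,950,000 L = 93,600 g cyanuric acid.
(b) At 96% purity: 93,600 / 0.96 = 97,500 g product.

(a) 1.57 kg; (b) 97.5 kg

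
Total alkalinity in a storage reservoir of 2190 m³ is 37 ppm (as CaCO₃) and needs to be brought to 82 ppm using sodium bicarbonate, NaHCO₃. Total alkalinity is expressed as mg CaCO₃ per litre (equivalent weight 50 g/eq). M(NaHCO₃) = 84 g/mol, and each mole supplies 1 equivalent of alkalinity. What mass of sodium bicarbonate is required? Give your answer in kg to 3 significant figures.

Volume: 2190 m³ = 2,190,000 L.
Alkalinity to add: (82 − 37) = 45 mg/L as CaCO₃ × 2,190,000 L = 98,550 g as CaCO₃.
Equivalents: 98,550 g ÷ 50 g/eq = 1971 eq.
NaHCO₃ supplies 1 eq per mole → 1971 mol.
Mass: 1971 mol × 84 g/mol = 165,600 g.

166 kg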